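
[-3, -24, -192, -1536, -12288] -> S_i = -3*8^i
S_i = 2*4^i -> [2, 8, 32, 128, 512]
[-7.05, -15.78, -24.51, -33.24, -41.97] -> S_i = -7.05 + -8.73*i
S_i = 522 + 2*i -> [522, 524, 526, 528, 530]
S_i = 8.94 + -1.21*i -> [8.94, 7.73, 6.52, 5.31, 4.1]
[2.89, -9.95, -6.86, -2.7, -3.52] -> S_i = Random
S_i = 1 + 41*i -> [1, 42, 83, 124, 165]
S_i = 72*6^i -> [72, 432, 2592, 15552, 93312]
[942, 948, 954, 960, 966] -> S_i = 942 + 6*i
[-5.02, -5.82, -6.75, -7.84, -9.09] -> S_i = -5.02*1.16^i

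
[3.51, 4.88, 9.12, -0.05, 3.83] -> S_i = Random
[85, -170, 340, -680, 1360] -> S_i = 85*-2^i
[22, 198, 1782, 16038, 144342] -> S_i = 22*9^i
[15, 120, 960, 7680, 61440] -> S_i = 15*8^i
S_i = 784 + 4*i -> [784, 788, 792, 796, 800]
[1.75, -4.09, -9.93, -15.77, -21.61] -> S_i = 1.75 + -5.84*i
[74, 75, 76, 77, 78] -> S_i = 74 + 1*i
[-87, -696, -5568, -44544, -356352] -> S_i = -87*8^i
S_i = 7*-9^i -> [7, -63, 567, -5103, 45927]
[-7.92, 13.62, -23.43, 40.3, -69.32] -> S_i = -7.92*(-1.72)^i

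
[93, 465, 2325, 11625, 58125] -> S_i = 93*5^i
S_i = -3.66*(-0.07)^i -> [-3.66, 0.26, -0.02, 0.0, -0.0]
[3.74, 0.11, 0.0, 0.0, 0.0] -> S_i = 3.74*0.03^i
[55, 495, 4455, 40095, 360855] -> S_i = 55*9^i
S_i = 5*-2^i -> [5, -10, 20, -40, 80]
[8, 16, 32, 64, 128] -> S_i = 8*2^i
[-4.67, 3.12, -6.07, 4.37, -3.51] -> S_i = Random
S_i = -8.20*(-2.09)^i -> [-8.2, 17.14, -35.82, 74.86, -156.46]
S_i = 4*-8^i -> [4, -32, 256, -2048, 16384]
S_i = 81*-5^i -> [81, -405, 2025, -10125, 50625]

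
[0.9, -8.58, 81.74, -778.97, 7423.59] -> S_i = 0.90*(-9.53)^i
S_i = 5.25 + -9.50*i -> [5.25, -4.25, -13.75, -23.25, -32.75]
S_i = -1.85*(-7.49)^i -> [-1.85, 13.86, -103.79, 777.35, -5822.36]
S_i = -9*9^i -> [-9, -81, -729, -6561, -59049]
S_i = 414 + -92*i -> [414, 322, 230, 138, 46]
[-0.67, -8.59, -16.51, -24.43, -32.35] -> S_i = -0.67 + -7.92*i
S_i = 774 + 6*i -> [774, 780, 786, 792, 798]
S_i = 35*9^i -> [35, 315, 2835, 25515, 229635]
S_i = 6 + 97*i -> [6, 103, 200, 297, 394]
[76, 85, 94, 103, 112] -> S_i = 76 + 9*i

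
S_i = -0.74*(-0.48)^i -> [-0.74, 0.36, -0.17, 0.08, -0.04]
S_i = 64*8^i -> [64, 512, 4096, 32768, 262144]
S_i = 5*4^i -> [5, 20, 80, 320, 1280]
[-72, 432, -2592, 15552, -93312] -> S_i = -72*-6^i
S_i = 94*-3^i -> [94, -282, 846, -2538, 7614]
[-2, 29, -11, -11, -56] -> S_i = Random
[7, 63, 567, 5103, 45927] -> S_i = 7*9^i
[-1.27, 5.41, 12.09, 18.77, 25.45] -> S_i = -1.27 + 6.68*i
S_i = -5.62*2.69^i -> [-5.62, -15.12, -40.67, -109.39, -294.27]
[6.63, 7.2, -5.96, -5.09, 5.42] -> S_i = Random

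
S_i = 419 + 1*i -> [419, 420, 421, 422, 423]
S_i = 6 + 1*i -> [6, 7, 8, 9, 10]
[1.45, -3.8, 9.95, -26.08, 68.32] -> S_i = 1.45*(-2.62)^i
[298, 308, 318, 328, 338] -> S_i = 298 + 10*i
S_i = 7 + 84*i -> [7, 91, 175, 259, 343]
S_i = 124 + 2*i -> [124, 126, 128, 130, 132]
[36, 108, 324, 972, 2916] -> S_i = 36*3^i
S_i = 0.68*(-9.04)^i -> [0.68, -6.15, 55.57, -502.36, 4541.33]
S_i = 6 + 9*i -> [6, 15, 24, 33, 42]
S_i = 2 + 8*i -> [2, 10, 18, 26, 34]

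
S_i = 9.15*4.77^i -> [9.15, 43.65, 208.19, 993.06, 4736.9]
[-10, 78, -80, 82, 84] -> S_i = Random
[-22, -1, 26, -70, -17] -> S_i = Random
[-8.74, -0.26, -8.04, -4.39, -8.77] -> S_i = Random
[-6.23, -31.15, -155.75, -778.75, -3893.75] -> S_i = -6.23*5.00^i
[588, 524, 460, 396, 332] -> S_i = 588 + -64*i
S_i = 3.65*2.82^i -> [3.65, 10.29, 29.03, 81.85, 230.83]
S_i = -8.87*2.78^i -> [-8.87, -24.66, -68.55, -190.57, -529.79]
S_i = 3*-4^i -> [3, -12, 48, -192, 768]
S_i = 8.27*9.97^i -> [8.27, 82.45, 822.05, 8195.79, 81712.06]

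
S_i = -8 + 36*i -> [-8, 28, 64, 100, 136]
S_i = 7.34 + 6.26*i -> [7.34, 13.6, 19.86, 26.12, 32.38]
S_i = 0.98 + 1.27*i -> [0.98, 2.25, 3.52, 4.79, 6.06]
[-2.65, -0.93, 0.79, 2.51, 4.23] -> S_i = -2.65 + 1.72*i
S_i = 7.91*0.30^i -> [7.91, 2.37, 0.71, 0.21, 0.06]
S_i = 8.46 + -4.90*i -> [8.46, 3.56, -1.34, -6.24, -11.14]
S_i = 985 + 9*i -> [985, 994, 1003, 1012, 1021]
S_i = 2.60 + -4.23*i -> [2.6, -1.63, -5.86, -10.09, -14.32]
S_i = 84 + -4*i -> [84, 80, 76, 72, 68]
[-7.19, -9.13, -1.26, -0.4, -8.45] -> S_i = Random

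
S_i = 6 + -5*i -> [6, 1, -4, -9, -14]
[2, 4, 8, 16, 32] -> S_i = 2*2^i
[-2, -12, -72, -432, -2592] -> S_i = -2*6^i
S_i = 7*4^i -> [7, 28, 112, 448, 1792]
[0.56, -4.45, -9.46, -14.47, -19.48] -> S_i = 0.56 + -5.01*i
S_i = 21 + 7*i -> [21, 28, 35, 42, 49]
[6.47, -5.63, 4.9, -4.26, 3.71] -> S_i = 6.47*(-0.87)^i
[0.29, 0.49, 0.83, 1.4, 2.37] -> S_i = 0.29*1.69^i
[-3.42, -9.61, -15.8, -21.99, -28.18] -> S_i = -3.42 + -6.19*i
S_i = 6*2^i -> [6, 12, 24, 48, 96]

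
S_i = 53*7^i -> [53, 371, 2597, 18179, 127253]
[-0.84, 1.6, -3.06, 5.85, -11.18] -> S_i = -0.84*(-1.91)^i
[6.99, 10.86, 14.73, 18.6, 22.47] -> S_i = 6.99 + 3.87*i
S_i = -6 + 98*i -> [-6, 92, 190, 288, 386]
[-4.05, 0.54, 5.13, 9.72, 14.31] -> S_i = -4.05 + 4.59*i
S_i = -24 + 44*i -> [-24, 20, 64, 108, 152]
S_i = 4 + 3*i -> [4, 7, 10, 13, 16]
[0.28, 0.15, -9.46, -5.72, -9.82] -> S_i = Random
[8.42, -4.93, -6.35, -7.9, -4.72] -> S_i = Random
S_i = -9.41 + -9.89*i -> [-9.41, -19.3, -29.19, -39.08, -48.97]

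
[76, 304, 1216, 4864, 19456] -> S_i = 76*4^i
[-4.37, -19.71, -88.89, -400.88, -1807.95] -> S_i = -4.37*4.51^i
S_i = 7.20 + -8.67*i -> [7.2, -1.47, -10.14, -18.81, -27.48]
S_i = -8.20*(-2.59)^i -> [-8.2, 21.24, -55.01, 142.47, -368.99]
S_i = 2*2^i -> [2, 4, 8, 16, 32]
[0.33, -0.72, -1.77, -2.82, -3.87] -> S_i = 0.33 + -1.05*i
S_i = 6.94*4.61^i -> [6.94, 31.99, 147.49, 679.93, 3134.46]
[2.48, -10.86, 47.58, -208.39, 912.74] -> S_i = 2.48*(-4.38)^i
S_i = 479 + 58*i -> [479, 537, 595, 653, 711]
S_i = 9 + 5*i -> [9, 14, 19, 24, 29]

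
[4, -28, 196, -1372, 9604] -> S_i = 4*-7^i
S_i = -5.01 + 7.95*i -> [-5.01, 2.94, 10.89, 18.84, 26.79]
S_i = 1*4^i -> [1, 4, 16, 64, 256]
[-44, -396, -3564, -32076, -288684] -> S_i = -44*9^i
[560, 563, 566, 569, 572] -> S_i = 560 + 3*i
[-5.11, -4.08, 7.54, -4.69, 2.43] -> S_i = Random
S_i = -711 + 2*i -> [-711, -709, -707, -705, -703]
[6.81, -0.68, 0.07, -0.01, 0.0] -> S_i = 6.81*(-0.10)^i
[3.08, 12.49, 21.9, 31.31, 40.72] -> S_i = 3.08 + 9.41*i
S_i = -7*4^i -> [-7, -28, -112, -448, -1792]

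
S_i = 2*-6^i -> [2, -12, 72, -432, 2592]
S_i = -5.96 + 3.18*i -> [-5.96, -2.78, 0.4, 3.58, 6.76]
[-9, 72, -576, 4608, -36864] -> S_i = -9*-8^i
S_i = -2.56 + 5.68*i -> [-2.56, 3.12, 8.8, 14.48, 20.16]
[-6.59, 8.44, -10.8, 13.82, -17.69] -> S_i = -6.59*(-1.28)^i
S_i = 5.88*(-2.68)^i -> [5.88, -15.76, 42.23, -113.18, 303.33]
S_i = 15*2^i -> [15, 30, 60, 120, 240]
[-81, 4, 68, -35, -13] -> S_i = Random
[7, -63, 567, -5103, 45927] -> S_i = 7*-9^i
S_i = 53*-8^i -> [53, -424, 3392, -27136, 217088]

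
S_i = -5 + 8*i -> [-5, 3, 11, 19, 27]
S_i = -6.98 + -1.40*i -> [-6.98, -8.38, -9.78, -11.18, -12.58]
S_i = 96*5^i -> [96, 480, 2400, 12000, 60000]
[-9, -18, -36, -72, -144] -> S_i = -9*2^i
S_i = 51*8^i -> [51, 408, 3264, 26112, 208896]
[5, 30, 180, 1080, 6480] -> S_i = 5*6^i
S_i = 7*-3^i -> [7, -21, 63, -189, 567]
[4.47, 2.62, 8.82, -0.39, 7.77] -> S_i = Random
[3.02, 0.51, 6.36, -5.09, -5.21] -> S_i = Random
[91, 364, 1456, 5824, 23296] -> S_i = 91*4^i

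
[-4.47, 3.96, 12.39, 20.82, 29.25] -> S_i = -4.47 + 8.43*i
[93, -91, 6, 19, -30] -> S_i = Random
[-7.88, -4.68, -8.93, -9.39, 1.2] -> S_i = Random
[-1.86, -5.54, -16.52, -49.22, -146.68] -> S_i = -1.86*2.98^i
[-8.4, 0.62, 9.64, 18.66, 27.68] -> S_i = -8.40 + 9.02*i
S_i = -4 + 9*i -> [-4, 5, 14, 23, 32]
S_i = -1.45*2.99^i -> [-1.45, -4.34, -12.96, -38.76, -115.89]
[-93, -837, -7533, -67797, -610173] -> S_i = -93*9^i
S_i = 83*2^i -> [83, 166, 332, 664, 1328]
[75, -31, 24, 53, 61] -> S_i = Random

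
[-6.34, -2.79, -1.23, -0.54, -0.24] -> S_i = -6.34*0.44^i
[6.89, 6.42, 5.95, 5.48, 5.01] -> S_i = 6.89 + -0.47*i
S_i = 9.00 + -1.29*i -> [9.0, 7.71, 6.42, 5.13, 3.84]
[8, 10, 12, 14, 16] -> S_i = 8 + 2*i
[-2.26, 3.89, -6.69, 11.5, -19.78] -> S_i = -2.26*(-1.72)^i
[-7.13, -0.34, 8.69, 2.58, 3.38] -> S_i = Random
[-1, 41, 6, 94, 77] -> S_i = Random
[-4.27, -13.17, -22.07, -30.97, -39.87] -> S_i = -4.27 + -8.90*i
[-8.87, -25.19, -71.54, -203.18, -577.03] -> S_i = -8.87*2.84^i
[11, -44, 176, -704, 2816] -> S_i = 11*-4^i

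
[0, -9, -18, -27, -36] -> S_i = 0 + -9*i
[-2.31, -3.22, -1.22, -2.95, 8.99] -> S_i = Random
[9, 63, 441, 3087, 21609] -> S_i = 9*7^i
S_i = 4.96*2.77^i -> [4.96, 13.74, 38.06, 105.42, 292.01]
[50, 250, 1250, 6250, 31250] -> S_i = 50*5^i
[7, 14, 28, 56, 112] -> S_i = 7*2^i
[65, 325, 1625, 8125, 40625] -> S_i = 65*5^i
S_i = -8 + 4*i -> [-8, -4, 0, 4, 8]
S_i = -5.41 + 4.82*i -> [-5.41, -0.59, 4.23, 9.05, 13.87]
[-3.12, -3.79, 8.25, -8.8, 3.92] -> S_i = Random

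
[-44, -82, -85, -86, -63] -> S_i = Random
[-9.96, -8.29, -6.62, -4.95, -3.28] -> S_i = -9.96 + 1.67*i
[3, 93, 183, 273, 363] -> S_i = 3 + 90*i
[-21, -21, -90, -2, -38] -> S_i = Random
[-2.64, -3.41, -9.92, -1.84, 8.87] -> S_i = Random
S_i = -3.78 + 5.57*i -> [-3.78, 1.79, 7.36, 12.93, 18.5]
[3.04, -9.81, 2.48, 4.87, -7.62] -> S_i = Random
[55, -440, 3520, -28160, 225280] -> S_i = 55*-8^i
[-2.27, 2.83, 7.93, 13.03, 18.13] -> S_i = -2.27 + 5.10*i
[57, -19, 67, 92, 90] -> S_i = Random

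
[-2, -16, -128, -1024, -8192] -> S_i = -2*8^i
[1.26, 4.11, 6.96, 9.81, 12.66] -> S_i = 1.26 + 2.85*i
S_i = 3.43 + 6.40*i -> [3.43, 9.83, 16.23, 22.63, 29.03]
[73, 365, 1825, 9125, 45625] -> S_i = 73*5^i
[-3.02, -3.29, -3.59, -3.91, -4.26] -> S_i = -3.02*1.09^i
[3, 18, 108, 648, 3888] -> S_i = 3*6^i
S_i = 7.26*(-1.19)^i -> [7.26, -8.64, 10.28, -12.23, 14.56]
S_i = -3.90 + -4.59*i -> [-3.9, -8.49, -13.08, -17.67, -22.26]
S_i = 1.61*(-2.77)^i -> [1.61, -4.46, 12.35, -34.22, 94.79]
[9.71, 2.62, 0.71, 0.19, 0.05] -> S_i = 9.71*0.27^i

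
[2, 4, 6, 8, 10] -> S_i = 2 + 2*i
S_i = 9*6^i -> [9, 54, 324, 1944, 11664]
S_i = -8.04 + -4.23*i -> [-8.04, -12.27, -16.5, -20.73, -24.96]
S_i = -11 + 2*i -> [-11, -9, -7, -5, -3]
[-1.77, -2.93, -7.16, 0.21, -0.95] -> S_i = Random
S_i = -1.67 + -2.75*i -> [-1.67, -4.42, -7.17, -9.92, -12.67]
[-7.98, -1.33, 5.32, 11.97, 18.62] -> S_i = -7.98 + 6.65*i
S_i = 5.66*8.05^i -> [5.66, 45.56, 366.78, 2952.6, 23768.4]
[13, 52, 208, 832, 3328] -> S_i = 13*4^i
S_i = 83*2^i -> [83, 166, 332, 664, 1328]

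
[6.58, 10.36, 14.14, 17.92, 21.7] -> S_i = 6.58 + 3.78*i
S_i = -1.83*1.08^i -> [-1.83, -1.98, -2.13, -2.31, -2.49]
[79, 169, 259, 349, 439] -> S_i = 79 + 90*i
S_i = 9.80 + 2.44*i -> [9.8, 12.24, 14.68, 17.12, 19.56]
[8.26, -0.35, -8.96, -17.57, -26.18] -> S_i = 8.26 + -8.61*i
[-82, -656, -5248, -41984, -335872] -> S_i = -82*8^i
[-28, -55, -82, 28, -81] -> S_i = Random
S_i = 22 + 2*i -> [22, 24, 26, 28, 30]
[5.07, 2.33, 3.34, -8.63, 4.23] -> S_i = Random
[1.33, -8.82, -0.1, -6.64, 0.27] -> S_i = Random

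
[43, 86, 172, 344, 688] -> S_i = 43*2^i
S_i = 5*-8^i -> [5, -40, 320, -2560, 20480]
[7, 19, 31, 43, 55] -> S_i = 7 + 12*i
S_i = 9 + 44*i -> [9, 53, 97, 141, 185]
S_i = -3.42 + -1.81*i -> [-3.42, -5.23, -7.04, -8.85, -10.66]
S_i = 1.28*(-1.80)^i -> [1.28, -2.3, 4.15, -7.46, 13.44]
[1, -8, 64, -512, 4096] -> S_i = 1*-8^i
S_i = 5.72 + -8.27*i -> [5.72, -2.55, -10.82, -19.09, -27.36]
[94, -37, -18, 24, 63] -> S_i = Random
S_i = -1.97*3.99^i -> [-1.97, -7.86, -31.36, -125.14, -499.3]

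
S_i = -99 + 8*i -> [-99, -91, -83, -75, -67]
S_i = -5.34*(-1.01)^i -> [-5.34, 5.39, -5.45, 5.5, -5.56]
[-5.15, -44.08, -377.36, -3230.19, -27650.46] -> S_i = -5.15*8.56^i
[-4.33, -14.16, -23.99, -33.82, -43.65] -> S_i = -4.33 + -9.83*i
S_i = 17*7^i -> [17, 119, 833, 5831, 40817]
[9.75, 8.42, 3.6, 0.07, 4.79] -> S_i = Random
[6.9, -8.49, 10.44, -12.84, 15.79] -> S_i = 6.90*(-1.23)^i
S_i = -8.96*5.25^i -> [-8.96, -47.04, -246.96, -1296.54, -6806.84]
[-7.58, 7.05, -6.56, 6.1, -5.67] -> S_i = -7.58*(-0.93)^i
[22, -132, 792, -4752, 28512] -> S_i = 22*-6^i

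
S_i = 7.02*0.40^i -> [7.02, 2.81, 1.12, 0.45, 0.18]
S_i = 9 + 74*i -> [9, 83, 157, 231, 305]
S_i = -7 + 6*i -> [-7, -1, 5, 11, 17]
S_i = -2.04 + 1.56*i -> [-2.04, -0.48, 1.08, 2.64, 4.2]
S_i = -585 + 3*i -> [-585, -582, -579, -576, -573]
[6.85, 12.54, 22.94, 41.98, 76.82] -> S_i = 6.85*1.83^i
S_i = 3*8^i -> [3, 24, 192, 1536, 12288]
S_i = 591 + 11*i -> [591, 602, 613, 624, 635]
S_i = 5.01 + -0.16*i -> [5.01, 4.85, 4.69, 4.53, 4.37]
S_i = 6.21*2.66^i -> [6.21, 16.52, 43.94, 116.88, 310.9]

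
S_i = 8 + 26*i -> [8, 34, 60, 86, 112]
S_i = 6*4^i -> [6, 24, 96, 384, 1536]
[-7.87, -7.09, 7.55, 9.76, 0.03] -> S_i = Random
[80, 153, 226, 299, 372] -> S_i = 80 + 73*i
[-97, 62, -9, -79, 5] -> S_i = Random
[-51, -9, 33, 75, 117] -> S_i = -51 + 42*i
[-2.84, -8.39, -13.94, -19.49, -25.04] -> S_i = -2.84 + -5.55*i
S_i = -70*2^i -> [-70, -140, -280, -560, -1120]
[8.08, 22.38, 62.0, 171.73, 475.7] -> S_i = 8.08*2.77^i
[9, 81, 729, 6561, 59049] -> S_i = 9*9^i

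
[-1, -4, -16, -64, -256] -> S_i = -1*4^i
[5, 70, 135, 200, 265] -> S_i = 5 + 65*i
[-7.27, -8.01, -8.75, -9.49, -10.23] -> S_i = -7.27 + -0.74*i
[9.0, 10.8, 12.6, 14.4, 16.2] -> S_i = 9.00 + 1.80*i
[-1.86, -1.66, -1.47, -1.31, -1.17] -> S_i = -1.86*0.89^i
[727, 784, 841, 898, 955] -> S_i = 727 + 57*i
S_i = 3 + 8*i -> [3, 11, 19, 27, 35]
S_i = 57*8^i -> [57, 456, 3648, 29184, 233472]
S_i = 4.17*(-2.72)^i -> [4.17, -11.34, 30.85, -83.92, 228.25]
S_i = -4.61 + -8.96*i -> [-4.61, -13.57, -22.53, -31.49, -40.45]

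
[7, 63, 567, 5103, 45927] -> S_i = 7*9^i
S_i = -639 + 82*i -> [-639, -557, -475, -393, -311]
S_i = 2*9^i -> [2, 18, 162, 1458, 13122]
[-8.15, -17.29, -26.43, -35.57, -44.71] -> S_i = -8.15 + -9.14*i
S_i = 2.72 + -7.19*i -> [2.72, -4.47, -11.66, -18.85, -26.04]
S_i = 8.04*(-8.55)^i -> [8.04, -68.74, 587.74, -5025.21, 42965.56]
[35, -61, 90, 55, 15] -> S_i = Random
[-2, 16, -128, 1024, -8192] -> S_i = -2*-8^i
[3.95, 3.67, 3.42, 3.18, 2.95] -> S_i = 3.95*0.93^i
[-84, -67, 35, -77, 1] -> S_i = Random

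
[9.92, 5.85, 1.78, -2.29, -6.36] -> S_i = 9.92 + -4.07*i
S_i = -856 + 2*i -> [-856, -854, -852, -850, -848]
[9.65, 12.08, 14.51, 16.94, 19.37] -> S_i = 9.65 + 2.43*i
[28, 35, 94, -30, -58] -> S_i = Random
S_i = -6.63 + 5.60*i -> [-6.63, -1.03, 4.57, 10.17, 15.77]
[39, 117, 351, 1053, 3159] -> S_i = 39*3^i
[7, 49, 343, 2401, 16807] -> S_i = 7*7^i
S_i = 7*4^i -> [7, 28, 112, 448, 1792]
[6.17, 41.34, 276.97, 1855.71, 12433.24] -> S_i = 6.17*6.70^i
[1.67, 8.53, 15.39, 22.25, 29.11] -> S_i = 1.67 + 6.86*i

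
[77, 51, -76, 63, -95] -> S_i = Random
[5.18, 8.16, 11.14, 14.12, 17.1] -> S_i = 5.18 + 2.98*i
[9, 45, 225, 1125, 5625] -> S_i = 9*5^i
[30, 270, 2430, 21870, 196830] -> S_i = 30*9^i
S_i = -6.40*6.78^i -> [-6.4, -43.39, -294.2, -1994.66, -13523.8]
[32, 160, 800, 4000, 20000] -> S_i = 32*5^i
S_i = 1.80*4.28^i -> [1.8, 7.7, 32.97, 141.12, 604.01]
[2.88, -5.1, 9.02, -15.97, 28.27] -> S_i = 2.88*(-1.77)^i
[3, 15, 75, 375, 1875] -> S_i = 3*5^i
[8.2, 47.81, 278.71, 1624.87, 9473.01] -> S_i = 8.20*5.83^i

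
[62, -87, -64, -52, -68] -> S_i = Random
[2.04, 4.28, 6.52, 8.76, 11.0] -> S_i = 2.04 + 2.24*i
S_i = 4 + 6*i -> [4, 10, 16, 22, 28]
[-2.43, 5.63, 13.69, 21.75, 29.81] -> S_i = -2.43 + 8.06*i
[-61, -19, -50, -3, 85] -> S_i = Random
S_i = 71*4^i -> [71, 284, 1136, 4544, 18176]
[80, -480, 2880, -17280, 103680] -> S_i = 80*-6^i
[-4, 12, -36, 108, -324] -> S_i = -4*-3^i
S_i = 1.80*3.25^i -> [1.8, 5.85, 19.01, 61.79, 200.82]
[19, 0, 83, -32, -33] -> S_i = Random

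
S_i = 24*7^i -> [24, 168, 1176, 8232, 57624]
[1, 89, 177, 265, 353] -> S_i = 1 + 88*i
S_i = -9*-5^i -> [-9, 45, -225, 1125, -5625]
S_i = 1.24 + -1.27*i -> [1.24, -0.03, -1.3, -2.57, -3.84]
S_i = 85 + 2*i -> [85, 87, 89, 91, 93]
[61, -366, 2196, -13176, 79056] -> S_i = 61*-6^i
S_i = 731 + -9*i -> [731, 722, 713, 704, 695]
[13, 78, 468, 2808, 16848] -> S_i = 13*6^i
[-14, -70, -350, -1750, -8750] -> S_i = -14*5^i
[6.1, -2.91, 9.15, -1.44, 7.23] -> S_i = Random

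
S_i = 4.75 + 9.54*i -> [4.75, 14.29, 23.83, 33.37, 42.91]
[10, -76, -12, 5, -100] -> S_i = Random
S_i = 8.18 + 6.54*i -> [8.18, 14.72, 21.26, 27.8, 34.34]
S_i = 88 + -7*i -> [88, 81, 74, 67, 60]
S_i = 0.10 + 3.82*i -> [0.1, 3.92, 7.74, 11.56, 15.38]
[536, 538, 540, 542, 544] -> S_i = 536 + 2*i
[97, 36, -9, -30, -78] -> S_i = Random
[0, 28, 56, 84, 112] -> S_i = 0 + 28*i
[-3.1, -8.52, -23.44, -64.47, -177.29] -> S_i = -3.10*2.75^i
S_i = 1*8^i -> [1, 8, 64, 512, 4096]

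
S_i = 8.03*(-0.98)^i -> [8.03, -7.87, 7.71, -7.56, 7.41]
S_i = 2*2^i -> [2, 4, 8, 16, 32]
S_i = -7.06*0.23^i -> [-7.06, -1.62, -0.37, -0.09, -0.02]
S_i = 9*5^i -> [9, 45, 225, 1125, 5625]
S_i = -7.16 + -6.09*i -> [-7.16, -13.25, -19.34, -25.43, -31.52]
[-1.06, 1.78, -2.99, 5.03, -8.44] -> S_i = -1.06*(-1.68)^i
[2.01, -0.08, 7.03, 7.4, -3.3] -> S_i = Random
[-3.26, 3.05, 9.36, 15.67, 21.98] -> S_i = -3.26 + 6.31*i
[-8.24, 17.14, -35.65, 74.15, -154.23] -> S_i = -8.24*(-2.08)^i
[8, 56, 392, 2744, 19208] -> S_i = 8*7^i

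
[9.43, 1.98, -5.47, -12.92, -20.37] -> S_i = 9.43 + -7.45*i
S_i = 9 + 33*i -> [9, 42, 75, 108, 141]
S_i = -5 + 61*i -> [-5, 56, 117, 178, 239]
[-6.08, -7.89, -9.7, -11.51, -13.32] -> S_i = -6.08 + -1.81*i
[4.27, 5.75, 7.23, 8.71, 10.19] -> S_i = 4.27 + 1.48*i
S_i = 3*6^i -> [3, 18, 108, 648, 3888]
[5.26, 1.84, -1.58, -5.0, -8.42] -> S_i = 5.26 + -3.42*i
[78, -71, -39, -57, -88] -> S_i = Random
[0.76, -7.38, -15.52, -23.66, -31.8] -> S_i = 0.76 + -8.14*i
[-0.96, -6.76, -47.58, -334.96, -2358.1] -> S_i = -0.96*7.04^i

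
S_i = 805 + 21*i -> [805, 826, 847, 868, 889]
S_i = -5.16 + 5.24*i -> [-5.16, 0.08, 5.32, 10.56, 15.8]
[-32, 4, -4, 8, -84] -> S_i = Random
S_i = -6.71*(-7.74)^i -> [-6.71, 51.94, -401.98, 3111.33, -24081.66]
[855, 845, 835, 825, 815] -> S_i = 855 + -10*i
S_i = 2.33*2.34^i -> [2.33, 5.45, 12.76, 29.85, 69.86]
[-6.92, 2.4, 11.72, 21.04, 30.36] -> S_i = -6.92 + 9.32*i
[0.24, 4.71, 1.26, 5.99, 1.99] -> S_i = Random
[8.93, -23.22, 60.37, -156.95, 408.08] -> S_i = 8.93*(-2.60)^i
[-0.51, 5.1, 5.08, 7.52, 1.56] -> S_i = Random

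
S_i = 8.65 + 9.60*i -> [8.65, 18.25, 27.85, 37.45, 47.05]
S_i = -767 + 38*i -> [-767, -729, -691, -653, -615]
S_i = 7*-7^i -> [7, -49, 343, -2401, 16807]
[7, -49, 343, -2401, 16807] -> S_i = 7*-7^i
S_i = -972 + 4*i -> [-972, -968, -964, -960, -956]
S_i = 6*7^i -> [6, 42, 294, 2058, 14406]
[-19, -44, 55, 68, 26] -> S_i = Random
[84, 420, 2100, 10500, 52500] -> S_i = 84*5^i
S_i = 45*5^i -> [45, 225, 1125, 5625, 28125]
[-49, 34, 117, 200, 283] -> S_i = -49 + 83*i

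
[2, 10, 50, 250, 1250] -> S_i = 2*5^i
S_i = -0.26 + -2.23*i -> [-0.26, -2.49, -4.72, -6.95, -9.18]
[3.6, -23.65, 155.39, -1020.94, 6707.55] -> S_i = 3.60*(-6.57)^i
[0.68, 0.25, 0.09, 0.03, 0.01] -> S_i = 0.68*0.37^i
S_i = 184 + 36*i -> [184, 220, 256, 292, 328]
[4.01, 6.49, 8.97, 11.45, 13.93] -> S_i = 4.01 + 2.48*i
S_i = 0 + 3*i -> [0, 3, 6, 9, 12]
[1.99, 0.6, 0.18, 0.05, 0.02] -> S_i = 1.99*0.30^i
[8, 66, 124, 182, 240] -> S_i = 8 + 58*i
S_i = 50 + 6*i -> [50, 56, 62, 68, 74]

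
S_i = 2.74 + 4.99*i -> [2.74, 7.73, 12.72, 17.71, 22.7]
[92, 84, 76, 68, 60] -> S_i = 92 + -8*i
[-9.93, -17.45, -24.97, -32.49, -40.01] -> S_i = -9.93 + -7.52*i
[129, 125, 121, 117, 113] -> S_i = 129 + -4*i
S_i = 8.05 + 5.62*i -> [8.05, 13.67, 19.29, 24.91, 30.53]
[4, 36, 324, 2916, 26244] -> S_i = 4*9^i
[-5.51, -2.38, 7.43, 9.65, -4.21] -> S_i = Random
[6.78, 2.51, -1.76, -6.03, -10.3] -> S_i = 6.78 + -4.27*i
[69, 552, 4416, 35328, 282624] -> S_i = 69*8^i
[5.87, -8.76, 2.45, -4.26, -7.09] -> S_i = Random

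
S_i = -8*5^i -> [-8, -40, -200, -1000, -5000]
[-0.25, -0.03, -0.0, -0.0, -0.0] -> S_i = -0.25*0.12^i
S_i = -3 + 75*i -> [-3, 72, 147, 222, 297]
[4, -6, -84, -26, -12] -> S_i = Random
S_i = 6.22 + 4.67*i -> [6.22, 10.89, 15.56, 20.23, 24.9]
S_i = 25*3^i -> [25, 75, 225, 675, 2025]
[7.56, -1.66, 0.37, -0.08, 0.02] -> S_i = 7.56*(-0.22)^i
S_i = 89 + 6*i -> [89, 95, 101, 107, 113]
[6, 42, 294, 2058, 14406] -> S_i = 6*7^i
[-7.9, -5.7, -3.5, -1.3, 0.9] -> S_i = -7.90 + 2.20*i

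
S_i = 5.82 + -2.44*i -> [5.82, 3.38, 0.94, -1.5, -3.94]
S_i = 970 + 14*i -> [970, 984, 998, 1012, 1026]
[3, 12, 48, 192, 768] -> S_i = 3*4^i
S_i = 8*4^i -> [8, 32, 128, 512, 2048]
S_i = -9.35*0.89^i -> [-9.35, -8.32, -7.41, -6.59, -5.87]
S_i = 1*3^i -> [1, 3, 9, 27, 81]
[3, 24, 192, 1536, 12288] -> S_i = 3*8^i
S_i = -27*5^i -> [-27, -135, -675, -3375, -16875]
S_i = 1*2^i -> [1, 2, 4, 8, 16]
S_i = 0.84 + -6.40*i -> [0.84, -5.56, -11.96, -18.36, -24.76]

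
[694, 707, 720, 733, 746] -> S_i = 694 + 13*i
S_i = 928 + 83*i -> [928, 1011, 1094, 1177, 1260]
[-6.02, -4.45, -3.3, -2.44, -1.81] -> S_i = -6.02*0.74^i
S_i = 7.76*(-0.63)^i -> [7.76, -4.89, 3.08, -1.94, 1.22]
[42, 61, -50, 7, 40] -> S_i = Random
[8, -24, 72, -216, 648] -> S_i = 8*-3^i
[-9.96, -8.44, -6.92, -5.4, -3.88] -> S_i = -9.96 + 1.52*i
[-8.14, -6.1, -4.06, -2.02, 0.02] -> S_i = -8.14 + 2.04*i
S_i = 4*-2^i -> [4, -8, 16, -32, 64]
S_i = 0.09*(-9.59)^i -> [0.09, -0.86, 8.28, -79.38, 761.23]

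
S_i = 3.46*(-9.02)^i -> [3.46, -31.21, 281.51, -2539.19, 22903.52]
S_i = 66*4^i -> [66, 264, 1056, 4224, 16896]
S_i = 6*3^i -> [6, 18, 54, 162, 486]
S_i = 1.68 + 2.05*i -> [1.68, 3.73, 5.78, 7.83, 9.88]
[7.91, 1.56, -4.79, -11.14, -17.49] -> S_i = 7.91 + -6.35*i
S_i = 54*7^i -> [54, 378, 2646, 18522, 129654]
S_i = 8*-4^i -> [8, -32, 128, -512, 2048]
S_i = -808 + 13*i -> [-808, -795, -782, -769, -756]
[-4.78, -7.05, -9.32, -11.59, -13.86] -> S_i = -4.78 + -2.27*i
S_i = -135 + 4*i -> [-135, -131, -127, -123, -119]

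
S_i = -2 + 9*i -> [-2, 7, 16, 25, 34]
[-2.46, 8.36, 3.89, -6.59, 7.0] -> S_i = Random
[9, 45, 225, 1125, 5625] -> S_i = 9*5^i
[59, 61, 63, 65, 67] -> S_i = 59 + 2*i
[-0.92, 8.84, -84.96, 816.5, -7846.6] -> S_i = -0.92*(-9.61)^i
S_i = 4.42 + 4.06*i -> [4.42, 8.48, 12.54, 16.6, 20.66]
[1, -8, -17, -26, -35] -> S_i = 1 + -9*i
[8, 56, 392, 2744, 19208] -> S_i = 8*7^i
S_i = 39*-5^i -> [39, -195, 975, -4875, 24375]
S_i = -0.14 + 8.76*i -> [-0.14, 8.62, 17.38, 26.14, 34.9]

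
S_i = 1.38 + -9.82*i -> [1.38, -8.44, -18.26, -28.08, -37.9]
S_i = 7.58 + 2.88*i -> [7.58, 10.46, 13.34, 16.22, 19.1]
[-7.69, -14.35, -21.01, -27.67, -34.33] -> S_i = -7.69 + -6.66*i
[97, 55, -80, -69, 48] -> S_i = Random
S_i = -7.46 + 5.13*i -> [-7.46, -2.33, 2.8, 7.93, 13.06]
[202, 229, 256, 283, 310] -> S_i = 202 + 27*i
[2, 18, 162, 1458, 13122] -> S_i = 2*9^i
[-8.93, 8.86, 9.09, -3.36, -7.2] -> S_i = Random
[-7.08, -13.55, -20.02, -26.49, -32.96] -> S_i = -7.08 + -6.47*i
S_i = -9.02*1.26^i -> [-9.02, -11.37, -14.32, -18.04, -22.73]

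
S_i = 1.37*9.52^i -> [1.37, 13.04, 124.16, 1182.04, 11253.0]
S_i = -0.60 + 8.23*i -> [-0.6, 7.63, 15.86, 24.09, 32.32]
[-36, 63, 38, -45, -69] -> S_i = Random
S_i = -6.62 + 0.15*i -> [-6.62, -6.47, -6.32, -6.17, -6.02]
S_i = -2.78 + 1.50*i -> [-2.78, -1.28, 0.22, 1.72, 3.22]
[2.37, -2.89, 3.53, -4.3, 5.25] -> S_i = 2.37*(-1.22)^i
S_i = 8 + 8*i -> [8, 16, 24, 32, 40]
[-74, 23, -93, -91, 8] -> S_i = Random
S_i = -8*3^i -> [-8, -24, -72, -216, -648]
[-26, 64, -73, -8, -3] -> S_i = Random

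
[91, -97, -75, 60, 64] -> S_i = Random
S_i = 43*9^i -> [43, 387, 3483, 31347, 282123]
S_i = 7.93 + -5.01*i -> [7.93, 2.92, -2.09, -7.1, -12.11]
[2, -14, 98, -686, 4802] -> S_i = 2*-7^i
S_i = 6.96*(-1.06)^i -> [6.96, -7.38, 7.82, -8.29, 8.79]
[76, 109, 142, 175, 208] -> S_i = 76 + 33*i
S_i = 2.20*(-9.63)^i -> [2.2, -21.19, 204.02, -1964.72, 18920.29]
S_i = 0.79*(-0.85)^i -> [0.79, -0.67, 0.57, -0.49, 0.41]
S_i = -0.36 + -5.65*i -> [-0.36, -6.01, -11.66, -17.31, -22.96]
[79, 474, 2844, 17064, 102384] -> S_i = 79*6^i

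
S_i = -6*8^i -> [-6, -48, -384, -3072, -24576]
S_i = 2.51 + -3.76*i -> [2.51, -1.25, -5.01, -8.77, -12.53]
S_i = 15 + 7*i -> [15, 22, 29, 36, 43]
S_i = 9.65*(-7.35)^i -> [9.65, -70.93, 521.32, -3831.68, 28162.85]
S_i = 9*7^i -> [9, 63, 441, 3087, 21609]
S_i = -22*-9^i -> [-22, 198, -1782, 16038, -144342]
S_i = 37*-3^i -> [37, -111, 333, -999, 2997]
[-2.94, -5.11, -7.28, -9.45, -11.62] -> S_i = -2.94 + -2.17*i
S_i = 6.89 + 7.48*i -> [6.89, 14.37, 21.85, 29.33, 36.81]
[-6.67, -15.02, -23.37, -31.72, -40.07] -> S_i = -6.67 + -8.35*i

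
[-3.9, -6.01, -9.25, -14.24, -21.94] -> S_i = -3.90*1.54^i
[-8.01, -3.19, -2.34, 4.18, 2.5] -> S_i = Random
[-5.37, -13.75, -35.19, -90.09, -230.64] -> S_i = -5.37*2.56^i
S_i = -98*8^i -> [-98, -784, -6272, -50176, -401408]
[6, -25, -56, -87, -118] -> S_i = 6 + -31*i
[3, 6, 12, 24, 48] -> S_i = 3*2^i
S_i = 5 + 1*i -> [5, 6, 7, 8, 9]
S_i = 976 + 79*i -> [976, 1055, 1134, 1213, 1292]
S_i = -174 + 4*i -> [-174, -170, -166, -162, -158]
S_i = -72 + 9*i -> [-72, -63, -54, -45, -36]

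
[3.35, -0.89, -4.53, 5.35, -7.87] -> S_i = Random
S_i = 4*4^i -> [4, 16, 64, 256, 1024]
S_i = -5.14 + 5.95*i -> [-5.14, 0.81, 6.76, 12.71, 18.66]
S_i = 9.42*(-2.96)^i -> [9.42, -27.88, 82.53, -244.3, 723.13]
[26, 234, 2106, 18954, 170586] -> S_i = 26*9^i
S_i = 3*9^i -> [3, 27, 243, 2187, 19683]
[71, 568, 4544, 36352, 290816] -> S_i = 71*8^i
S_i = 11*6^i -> [11, 66, 396, 2376, 14256]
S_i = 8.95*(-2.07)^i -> [8.95, -18.53, 38.35, -79.38, 164.33]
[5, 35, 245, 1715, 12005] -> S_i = 5*7^i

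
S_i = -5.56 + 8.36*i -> [-5.56, 2.8, 11.16, 19.52, 27.88]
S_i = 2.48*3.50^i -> [2.48, 8.68, 30.38, 106.33, 372.16]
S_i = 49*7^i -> [49, 343, 2401, 16807, 117649]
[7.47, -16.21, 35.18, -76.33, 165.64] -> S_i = 7.47*(-2.17)^i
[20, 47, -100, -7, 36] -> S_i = Random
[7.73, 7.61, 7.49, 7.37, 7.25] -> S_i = 7.73 + -0.12*i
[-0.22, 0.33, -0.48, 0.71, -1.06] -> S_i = -0.22*(-1.48)^i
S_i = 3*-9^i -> [3, -27, 243, -2187, 19683]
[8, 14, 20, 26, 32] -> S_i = 8 + 6*i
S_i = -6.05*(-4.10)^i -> [-6.05, 24.8, -101.7, 416.97, -1709.59]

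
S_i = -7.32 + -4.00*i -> [-7.32, -11.32, -15.32, -19.32, -23.32]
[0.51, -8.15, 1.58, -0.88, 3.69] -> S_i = Random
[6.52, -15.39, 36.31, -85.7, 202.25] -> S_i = 6.52*(-2.36)^i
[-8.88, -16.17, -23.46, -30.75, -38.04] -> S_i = -8.88 + -7.29*i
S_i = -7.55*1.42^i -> [-7.55, -10.72, -15.22, -21.62, -30.7]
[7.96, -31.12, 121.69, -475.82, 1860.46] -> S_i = 7.96*(-3.91)^i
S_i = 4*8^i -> [4, 32, 256, 2048, 16384]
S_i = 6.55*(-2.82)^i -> [6.55, -18.47, 52.09, -146.89, 414.23]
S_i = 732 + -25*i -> [732, 707, 682, 657, 632]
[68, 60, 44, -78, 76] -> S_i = Random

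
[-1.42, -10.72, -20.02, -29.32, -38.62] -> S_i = -1.42 + -9.30*i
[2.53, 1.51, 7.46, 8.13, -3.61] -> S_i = Random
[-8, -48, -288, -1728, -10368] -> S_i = -8*6^i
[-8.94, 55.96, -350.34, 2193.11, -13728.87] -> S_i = -8.94*(-6.26)^i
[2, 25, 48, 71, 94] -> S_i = 2 + 23*i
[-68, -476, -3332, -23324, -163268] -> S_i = -68*7^i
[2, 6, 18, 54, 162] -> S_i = 2*3^i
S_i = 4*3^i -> [4, 12, 36, 108, 324]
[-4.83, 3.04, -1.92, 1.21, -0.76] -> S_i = -4.83*(-0.63)^i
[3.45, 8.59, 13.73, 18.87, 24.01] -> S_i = 3.45 + 5.14*i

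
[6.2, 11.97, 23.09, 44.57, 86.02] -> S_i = 6.20*1.93^i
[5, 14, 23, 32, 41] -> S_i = 5 + 9*i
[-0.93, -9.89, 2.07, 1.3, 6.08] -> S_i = Random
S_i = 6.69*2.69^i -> [6.69, 18.0, 48.41, 130.22, 350.3]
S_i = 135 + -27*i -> [135, 108, 81, 54, 27]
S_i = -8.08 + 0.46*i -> [-8.08, -7.62, -7.16, -6.7, -6.24]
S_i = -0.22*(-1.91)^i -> [-0.22, 0.42, -0.8, 1.53, -2.93]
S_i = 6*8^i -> [6, 48, 384, 3072, 24576]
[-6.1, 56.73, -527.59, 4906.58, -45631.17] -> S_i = -6.10*(-9.30)^i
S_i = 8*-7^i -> [8, -56, 392, -2744, 19208]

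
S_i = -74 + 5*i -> [-74, -69, -64, -59, -54]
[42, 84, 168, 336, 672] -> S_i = 42*2^i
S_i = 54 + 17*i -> [54, 71, 88, 105, 122]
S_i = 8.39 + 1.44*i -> [8.39, 9.83, 11.27, 12.71, 14.15]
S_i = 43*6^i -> [43, 258, 1548, 9288, 55728]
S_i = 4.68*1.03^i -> [4.68, 4.82, 4.97, 5.11, 5.27]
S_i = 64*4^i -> [64, 256, 1024, 4096, 16384]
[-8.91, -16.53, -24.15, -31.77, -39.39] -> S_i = -8.91 + -7.62*i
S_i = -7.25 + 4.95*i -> [-7.25, -2.3, 2.65, 7.6, 12.55]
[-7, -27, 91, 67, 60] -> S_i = Random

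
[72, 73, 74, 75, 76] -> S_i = 72 + 1*i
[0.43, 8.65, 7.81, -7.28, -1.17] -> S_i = Random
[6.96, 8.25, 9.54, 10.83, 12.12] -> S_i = 6.96 + 1.29*i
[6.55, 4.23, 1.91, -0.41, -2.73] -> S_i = 6.55 + -2.32*i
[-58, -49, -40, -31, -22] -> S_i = -58 + 9*i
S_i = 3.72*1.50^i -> [3.72, 5.58, 8.37, 12.56, 18.83]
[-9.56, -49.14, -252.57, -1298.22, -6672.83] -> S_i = -9.56*5.14^i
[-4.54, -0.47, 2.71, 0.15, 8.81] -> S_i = Random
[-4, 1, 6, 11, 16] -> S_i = -4 + 5*i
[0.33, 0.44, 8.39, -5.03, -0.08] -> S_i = Random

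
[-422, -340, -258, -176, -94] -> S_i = -422 + 82*i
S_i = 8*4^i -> [8, 32, 128, 512, 2048]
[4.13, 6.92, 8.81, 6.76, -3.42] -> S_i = Random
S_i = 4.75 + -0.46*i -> [4.75, 4.29, 3.83, 3.37, 2.91]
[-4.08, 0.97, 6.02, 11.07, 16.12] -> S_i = -4.08 + 5.05*i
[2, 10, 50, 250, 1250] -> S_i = 2*5^i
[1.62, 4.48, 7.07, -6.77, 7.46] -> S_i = Random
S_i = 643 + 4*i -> [643, 647, 651, 655, 659]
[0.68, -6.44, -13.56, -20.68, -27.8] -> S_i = 0.68 + -7.12*i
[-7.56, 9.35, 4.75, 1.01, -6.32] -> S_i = Random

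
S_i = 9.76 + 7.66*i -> [9.76, 17.42, 25.08, 32.74, 40.4]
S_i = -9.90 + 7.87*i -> [-9.9, -2.03, 5.84, 13.71, 21.58]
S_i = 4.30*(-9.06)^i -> [4.3, -38.96, 352.96, -3197.81, 28972.18]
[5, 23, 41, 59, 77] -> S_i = 5 + 18*i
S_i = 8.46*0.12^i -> [8.46, 1.02, 0.12, 0.01, 0.0]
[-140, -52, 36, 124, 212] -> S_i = -140 + 88*i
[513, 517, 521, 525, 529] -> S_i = 513 + 4*i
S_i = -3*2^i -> [-3, -6, -12, -24, -48]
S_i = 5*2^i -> [5, 10, 20, 40, 80]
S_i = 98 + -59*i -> [98, 39, -20, -79, -138]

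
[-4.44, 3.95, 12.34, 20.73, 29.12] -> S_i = -4.44 + 8.39*i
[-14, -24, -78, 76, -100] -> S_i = Random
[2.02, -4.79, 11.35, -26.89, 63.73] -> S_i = 2.02*(-2.37)^i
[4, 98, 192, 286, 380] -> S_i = 4 + 94*i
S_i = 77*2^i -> [77, 154, 308, 616, 1232]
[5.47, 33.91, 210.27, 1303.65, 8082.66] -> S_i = 5.47*6.20^i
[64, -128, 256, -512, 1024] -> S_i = 64*-2^i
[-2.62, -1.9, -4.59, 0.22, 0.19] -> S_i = Random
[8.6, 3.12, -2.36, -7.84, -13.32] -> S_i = 8.60 + -5.48*i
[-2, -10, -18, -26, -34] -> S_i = -2 + -8*i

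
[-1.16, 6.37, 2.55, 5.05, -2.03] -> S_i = Random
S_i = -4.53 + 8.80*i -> [-4.53, 4.27, 13.07, 21.87, 30.67]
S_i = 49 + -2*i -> [49, 47, 45, 43, 41]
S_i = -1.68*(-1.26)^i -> [-1.68, 2.12, -2.67, 3.36, -4.23]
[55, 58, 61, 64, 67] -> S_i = 55 + 3*i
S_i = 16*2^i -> [16, 32, 64, 128, 256]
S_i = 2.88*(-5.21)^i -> [2.88, -15.0, 78.18, -407.29, 2121.99]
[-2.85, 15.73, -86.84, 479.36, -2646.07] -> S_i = -2.85*(-5.52)^i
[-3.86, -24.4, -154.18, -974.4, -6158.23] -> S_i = -3.86*6.32^i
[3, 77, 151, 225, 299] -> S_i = 3 + 74*i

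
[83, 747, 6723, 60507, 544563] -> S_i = 83*9^i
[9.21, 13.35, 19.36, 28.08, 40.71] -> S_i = 9.21*1.45^i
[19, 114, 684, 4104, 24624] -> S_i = 19*6^i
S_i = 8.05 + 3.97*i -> [8.05, 12.02, 15.99, 19.96, 23.93]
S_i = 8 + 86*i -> [8, 94, 180, 266, 352]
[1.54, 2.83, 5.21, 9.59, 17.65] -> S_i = 1.54*1.84^i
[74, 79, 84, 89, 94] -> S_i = 74 + 5*i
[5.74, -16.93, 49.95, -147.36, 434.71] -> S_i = 5.74*(-2.95)^i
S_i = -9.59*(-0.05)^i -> [-9.59, 0.48, -0.02, 0.0, -0.0]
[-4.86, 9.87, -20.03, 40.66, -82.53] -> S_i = -4.86*(-2.03)^i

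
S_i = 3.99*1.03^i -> [3.99, 4.11, 4.23, 4.36, 4.49]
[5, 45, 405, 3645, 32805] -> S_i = 5*9^i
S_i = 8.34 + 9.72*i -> [8.34, 18.06, 27.78, 37.5, 47.22]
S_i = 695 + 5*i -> [695, 700, 705, 710, 715]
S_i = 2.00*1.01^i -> [2.0, 2.02, 2.04, 2.06, 2.08]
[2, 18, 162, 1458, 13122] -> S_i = 2*9^i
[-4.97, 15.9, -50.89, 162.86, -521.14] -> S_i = -4.97*(-3.20)^i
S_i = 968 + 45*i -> [968, 1013, 1058, 1103, 1148]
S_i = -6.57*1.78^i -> [-6.57, -11.69, -20.82, -37.05, -65.95]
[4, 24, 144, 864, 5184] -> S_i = 4*6^i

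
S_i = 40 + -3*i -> [40, 37, 34, 31, 28]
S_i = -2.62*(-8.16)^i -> [-2.62, 21.38, -174.45, 1423.55, -11616.14]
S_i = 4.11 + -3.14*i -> [4.11, 0.97, -2.17, -5.31, -8.45]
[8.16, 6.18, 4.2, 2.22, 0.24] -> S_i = 8.16 + -1.98*i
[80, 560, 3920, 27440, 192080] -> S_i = 80*7^i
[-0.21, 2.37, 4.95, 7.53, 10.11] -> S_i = -0.21 + 2.58*i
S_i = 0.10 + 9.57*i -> [0.1, 9.67, 19.24, 28.81, 38.38]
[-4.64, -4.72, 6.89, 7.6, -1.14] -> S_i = Random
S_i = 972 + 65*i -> [972, 1037, 1102, 1167, 1232]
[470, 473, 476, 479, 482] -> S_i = 470 + 3*i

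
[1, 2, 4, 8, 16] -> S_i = 1*2^i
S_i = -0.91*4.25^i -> [-0.91, -3.87, -16.44, -69.86, -296.89]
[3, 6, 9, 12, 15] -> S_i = 3 + 3*i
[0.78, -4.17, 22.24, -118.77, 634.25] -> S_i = 0.78*(-5.34)^i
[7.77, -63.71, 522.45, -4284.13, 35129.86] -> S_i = 7.77*(-8.20)^i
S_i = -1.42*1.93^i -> [-1.42, -2.74, -5.29, -10.21, -19.7]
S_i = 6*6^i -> [6, 36, 216, 1296, 7776]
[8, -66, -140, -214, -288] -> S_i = 8 + -74*i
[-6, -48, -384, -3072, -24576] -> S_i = -6*8^i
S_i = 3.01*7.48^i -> [3.01, 22.51, 168.41, 1259.71, 9422.65]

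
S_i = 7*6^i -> [7, 42, 252, 1512, 9072]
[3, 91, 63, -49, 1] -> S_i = Random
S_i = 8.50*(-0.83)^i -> [8.5, -7.06, 5.86, -4.86, 4.03]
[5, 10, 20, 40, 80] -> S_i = 5*2^i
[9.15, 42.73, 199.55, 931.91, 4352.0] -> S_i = 9.15*4.67^i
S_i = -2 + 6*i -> [-2, 4, 10, 16, 22]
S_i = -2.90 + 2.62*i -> [-2.9, -0.28, 2.34, 4.96, 7.58]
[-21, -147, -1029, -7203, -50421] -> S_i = -21*7^i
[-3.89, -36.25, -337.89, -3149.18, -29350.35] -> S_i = -3.89*9.32^i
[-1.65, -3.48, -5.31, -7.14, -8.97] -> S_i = -1.65 + -1.83*i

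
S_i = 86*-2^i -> [86, -172, 344, -688, 1376]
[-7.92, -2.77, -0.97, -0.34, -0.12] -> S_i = -7.92*0.35^i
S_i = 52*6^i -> [52, 312, 1872, 11232, 67392]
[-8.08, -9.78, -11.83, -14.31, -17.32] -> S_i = -8.08*1.21^i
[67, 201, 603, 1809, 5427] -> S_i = 67*3^i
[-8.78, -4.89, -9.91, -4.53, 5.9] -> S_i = Random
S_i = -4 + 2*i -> [-4, -2, 0, 2, 4]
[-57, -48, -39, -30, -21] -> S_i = -57 + 9*i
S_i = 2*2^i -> [2, 4, 8, 16, 32]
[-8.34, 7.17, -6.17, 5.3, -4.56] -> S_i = -8.34*(-0.86)^i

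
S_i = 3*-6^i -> [3, -18, 108, -648, 3888]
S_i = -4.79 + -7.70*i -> [-4.79, -12.49, -20.19, -27.89, -35.59]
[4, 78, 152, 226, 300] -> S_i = 4 + 74*i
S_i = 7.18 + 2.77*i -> [7.18, 9.95, 12.72, 15.49, 18.26]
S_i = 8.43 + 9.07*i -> [8.43, 17.5, 26.57, 35.64, 44.71]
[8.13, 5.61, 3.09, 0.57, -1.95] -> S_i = 8.13 + -2.52*i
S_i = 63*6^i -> [63, 378, 2268, 13608, 81648]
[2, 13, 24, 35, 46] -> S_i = 2 + 11*i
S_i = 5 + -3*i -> [5, 2, -1, -4, -7]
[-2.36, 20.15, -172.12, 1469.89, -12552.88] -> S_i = -2.36*(-8.54)^i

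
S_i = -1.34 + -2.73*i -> [-1.34, -4.07, -6.8, -9.53, -12.26]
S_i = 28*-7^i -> [28, -196, 1372, -9604, 67228]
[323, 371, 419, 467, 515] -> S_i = 323 + 48*i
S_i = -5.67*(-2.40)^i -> [-5.67, 13.61, -32.66, 78.38, -188.12]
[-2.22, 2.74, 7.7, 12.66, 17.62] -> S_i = -2.22 + 4.96*i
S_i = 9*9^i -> [9, 81, 729, 6561, 59049]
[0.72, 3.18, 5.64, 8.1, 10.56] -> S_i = 0.72 + 2.46*i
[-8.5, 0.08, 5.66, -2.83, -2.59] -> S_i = Random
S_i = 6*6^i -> [6, 36, 216, 1296, 7776]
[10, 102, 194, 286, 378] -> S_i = 10 + 92*i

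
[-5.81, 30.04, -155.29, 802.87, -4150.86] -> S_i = -5.81*(-5.17)^i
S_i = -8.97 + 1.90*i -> [-8.97, -7.07, -5.17, -3.27, -1.37]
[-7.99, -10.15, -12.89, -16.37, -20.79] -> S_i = -7.99*1.27^i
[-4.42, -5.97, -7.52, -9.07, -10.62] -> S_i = -4.42 + -1.55*i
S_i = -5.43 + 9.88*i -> [-5.43, 4.45, 14.33, 24.21, 34.09]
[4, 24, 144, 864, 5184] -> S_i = 4*6^i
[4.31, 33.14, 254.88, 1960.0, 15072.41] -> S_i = 4.31*7.69^i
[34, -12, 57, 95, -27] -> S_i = Random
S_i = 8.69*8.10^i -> [8.69, 70.39, 570.15, 4618.22, 37407.6]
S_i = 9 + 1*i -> [9, 10, 11, 12, 13]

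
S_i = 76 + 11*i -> [76, 87, 98, 109, 120]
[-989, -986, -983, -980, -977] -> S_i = -989 + 3*i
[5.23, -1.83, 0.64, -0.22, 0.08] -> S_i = 5.23*(-0.35)^i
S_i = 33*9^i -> [33, 297, 2673, 24057, 216513]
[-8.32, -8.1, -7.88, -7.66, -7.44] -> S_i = -8.32 + 0.22*i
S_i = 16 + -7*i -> [16, 9, 2, -5, -12]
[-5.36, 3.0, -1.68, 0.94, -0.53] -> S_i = -5.36*(-0.56)^i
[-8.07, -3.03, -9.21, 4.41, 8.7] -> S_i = Random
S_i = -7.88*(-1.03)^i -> [-7.88, 8.12, -8.36, 8.61, -8.87]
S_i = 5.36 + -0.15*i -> [5.36, 5.21, 5.06, 4.91, 4.76]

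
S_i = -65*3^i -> [-65, -195, -585, -1755, -5265]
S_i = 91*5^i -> [91, 455, 2275, 11375, 56875]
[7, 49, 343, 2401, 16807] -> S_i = 7*7^i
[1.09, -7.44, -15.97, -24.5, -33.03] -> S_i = 1.09 + -8.53*i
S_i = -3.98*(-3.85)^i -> [-3.98, 15.32, -58.99, 227.13, -874.43]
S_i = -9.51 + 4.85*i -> [-9.51, -4.66, 0.19, 5.04, 9.89]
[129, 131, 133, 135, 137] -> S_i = 129 + 2*i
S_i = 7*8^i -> [7, 56, 448, 3584, 28672]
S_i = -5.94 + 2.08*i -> [-5.94, -3.86, -1.78, 0.3, 2.38]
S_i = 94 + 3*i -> [94, 97, 100, 103, 106]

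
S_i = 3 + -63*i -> [3, -60, -123, -186, -249]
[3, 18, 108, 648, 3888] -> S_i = 3*6^i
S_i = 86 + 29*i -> [86, 115, 144, 173, 202]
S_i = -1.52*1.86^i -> [-1.52, -2.83, -5.26, -9.78, -18.19]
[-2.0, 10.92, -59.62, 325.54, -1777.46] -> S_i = -2.00*(-5.46)^i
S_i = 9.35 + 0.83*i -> [9.35, 10.18, 11.01, 11.84, 12.67]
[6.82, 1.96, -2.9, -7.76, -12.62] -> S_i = 6.82 + -4.86*i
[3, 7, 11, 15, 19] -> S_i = 3 + 4*i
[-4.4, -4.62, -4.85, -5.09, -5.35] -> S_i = -4.40*1.05^i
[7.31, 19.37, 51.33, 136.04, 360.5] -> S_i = 7.31*2.65^i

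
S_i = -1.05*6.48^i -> [-1.05, -6.8, -44.09, -285.7, -1851.35]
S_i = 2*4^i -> [2, 8, 32, 128, 512]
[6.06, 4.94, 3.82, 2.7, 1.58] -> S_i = 6.06 + -1.12*i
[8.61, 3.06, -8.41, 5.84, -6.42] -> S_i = Random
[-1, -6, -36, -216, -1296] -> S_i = -1*6^i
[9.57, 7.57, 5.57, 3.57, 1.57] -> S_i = 9.57 + -2.00*i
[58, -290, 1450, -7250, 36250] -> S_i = 58*-5^i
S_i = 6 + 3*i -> [6, 9, 12, 15, 18]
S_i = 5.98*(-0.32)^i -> [5.98, -1.91, 0.61, -0.2, 0.06]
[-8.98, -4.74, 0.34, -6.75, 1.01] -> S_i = Random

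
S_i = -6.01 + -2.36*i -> [-6.01, -8.37, -10.73, -13.09, -15.45]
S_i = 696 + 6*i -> [696, 702, 708, 714, 720]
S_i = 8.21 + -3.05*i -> [8.21, 5.16, 2.11, -0.94, -3.99]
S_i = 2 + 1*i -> [2, 3, 4, 5, 6]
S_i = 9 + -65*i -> [9, -56, -121, -186, -251]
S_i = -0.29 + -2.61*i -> [-0.29, -2.9, -5.51, -8.12, -10.73]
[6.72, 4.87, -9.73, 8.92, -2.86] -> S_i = Random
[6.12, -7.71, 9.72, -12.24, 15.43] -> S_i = 6.12*(-1.26)^i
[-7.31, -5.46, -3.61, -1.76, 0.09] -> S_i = -7.31 + 1.85*i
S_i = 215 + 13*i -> [215, 228, 241, 254, 267]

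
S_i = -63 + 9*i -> [-63, -54, -45, -36, -27]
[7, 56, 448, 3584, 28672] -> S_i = 7*8^i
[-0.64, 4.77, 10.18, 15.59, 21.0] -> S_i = -0.64 + 5.41*i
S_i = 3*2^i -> [3, 6, 12, 24, 48]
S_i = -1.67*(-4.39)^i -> [-1.67, 7.33, -32.18, 141.29, -620.26]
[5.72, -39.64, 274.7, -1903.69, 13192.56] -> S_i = 5.72*(-6.93)^i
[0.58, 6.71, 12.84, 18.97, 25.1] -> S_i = 0.58 + 6.13*i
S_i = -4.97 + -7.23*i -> [-4.97, -12.2, -19.43, -26.66, -33.89]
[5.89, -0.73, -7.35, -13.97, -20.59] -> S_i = 5.89 + -6.62*i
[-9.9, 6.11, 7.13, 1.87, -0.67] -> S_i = Random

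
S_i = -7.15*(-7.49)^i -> [-7.15, 53.55, -401.12, 3004.36, -22502.63]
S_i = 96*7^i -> [96, 672, 4704, 32928, 230496]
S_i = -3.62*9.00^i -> [-3.62, -32.58, -293.22, -2638.98, -23750.82]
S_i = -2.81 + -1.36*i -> [-2.81, -4.17, -5.53, -6.89, -8.25]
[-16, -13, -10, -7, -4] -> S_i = -16 + 3*i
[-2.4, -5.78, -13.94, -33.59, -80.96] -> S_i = -2.40*2.41^i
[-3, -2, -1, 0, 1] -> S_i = -3 + 1*i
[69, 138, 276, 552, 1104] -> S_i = 69*2^i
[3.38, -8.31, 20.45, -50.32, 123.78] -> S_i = 3.38*(-2.46)^i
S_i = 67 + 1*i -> [67, 68, 69, 70, 71]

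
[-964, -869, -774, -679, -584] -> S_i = -964 + 95*i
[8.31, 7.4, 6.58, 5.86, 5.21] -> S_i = 8.31*0.89^i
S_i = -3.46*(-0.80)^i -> [-3.46, 2.77, -2.21, 1.77, -1.42]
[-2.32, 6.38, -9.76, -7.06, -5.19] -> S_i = Random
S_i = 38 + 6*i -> [38, 44, 50, 56, 62]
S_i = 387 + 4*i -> [387, 391, 395, 399, 403]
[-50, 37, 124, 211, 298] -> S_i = -50 + 87*i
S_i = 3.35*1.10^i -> [3.35, 3.69, 4.05, 4.46, 4.9]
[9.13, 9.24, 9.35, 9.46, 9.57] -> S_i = 9.13 + 0.11*i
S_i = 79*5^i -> [79, 395, 1975, 9875, 49375]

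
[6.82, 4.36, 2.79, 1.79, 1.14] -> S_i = 6.82*0.64^i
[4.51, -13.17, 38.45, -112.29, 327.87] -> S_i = 4.51*(-2.92)^i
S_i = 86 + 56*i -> [86, 142, 198, 254, 310]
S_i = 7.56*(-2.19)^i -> [7.56, -16.56, 36.26, -79.41, 173.9]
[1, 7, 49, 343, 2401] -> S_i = 1*7^i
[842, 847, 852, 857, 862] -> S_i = 842 + 5*i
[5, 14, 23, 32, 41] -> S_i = 5 + 9*i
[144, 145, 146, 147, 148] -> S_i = 144 + 1*i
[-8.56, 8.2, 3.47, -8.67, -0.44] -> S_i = Random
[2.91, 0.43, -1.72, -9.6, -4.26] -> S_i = Random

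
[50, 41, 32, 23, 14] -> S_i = 50 + -9*i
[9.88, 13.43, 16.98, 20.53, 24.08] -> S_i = 9.88 + 3.55*i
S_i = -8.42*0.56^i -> [-8.42, -4.72, -2.64, -1.48, -0.83]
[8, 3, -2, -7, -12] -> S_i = 8 + -5*i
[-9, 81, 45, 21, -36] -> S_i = Random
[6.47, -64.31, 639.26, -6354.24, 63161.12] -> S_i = 6.47*(-9.94)^i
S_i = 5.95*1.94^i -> [5.95, 11.54, 22.39, 43.44, 84.28]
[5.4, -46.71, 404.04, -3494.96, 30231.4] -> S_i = 5.40*(-8.65)^i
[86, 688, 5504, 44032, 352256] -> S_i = 86*8^i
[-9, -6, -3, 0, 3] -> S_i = -9 + 3*i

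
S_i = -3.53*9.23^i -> [-3.53, -32.58, -300.73, -2775.75, -25620.14]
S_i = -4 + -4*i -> [-4, -8, -12, -16, -20]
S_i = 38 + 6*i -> [38, 44, 50, 56, 62]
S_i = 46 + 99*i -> [46, 145, 244, 343, 442]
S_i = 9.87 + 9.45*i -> [9.87, 19.32, 28.77, 38.22, 47.67]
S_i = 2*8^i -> [2, 16, 128, 1024, 8192]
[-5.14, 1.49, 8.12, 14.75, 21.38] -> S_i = -5.14 + 6.63*i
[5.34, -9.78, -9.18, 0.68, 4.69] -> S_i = Random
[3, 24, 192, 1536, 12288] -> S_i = 3*8^i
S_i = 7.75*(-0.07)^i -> [7.75, -0.54, 0.04, -0.0, 0.0]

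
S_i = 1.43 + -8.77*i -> [1.43, -7.34, -16.11, -24.88, -33.65]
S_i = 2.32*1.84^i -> [2.32, 4.27, 7.85, 14.45, 26.59]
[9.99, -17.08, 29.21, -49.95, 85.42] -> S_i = 9.99*(-1.71)^i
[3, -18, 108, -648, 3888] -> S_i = 3*-6^i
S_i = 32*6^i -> [32, 192, 1152, 6912, 41472]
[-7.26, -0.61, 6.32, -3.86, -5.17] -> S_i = Random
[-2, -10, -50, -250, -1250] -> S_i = -2*5^i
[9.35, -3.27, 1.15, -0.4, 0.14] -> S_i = 9.35*(-0.35)^i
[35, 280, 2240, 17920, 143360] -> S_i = 35*8^i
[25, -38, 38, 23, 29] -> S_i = Random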